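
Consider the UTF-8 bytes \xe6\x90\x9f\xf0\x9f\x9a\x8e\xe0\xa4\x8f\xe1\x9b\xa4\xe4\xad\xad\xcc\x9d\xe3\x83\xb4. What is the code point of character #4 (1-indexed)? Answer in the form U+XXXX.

Offset 0: leading byte 0xE6 = 11100110 → 3-byte char #1 = E6 90 9F.
Offset 3: leading byte 0xF0 = 11110000 → 4-byte char #2 = F0 9F 9A 8E.
Offset 7: leading byte 0xE0 = 11100000 → 3-byte char #3 = E0 A4 8F.
Offset 10: leading byte 0xE1 = 11100001 → 3-byte char #4 = E1 9B A4.
Leading byte 0xE1 = 11100001 matches 1110xxxx → 3-byte sequence.
Byte 1: 0xE1 = 11100001, payload 0001 (4 bits).
Byte 2: 0x9B = 10011011 (10xxxxxx ✓), payload 011011.
Byte 3: 0xA4 = 10100100 (10xxxxxx ✓), payload 100100.
Concatenate: 0001011011100100 = 0x16E4 (16 bits → U+16E4).

U+16E4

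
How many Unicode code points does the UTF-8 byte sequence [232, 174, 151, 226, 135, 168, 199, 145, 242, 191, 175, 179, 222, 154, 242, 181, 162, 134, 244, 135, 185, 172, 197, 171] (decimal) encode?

Byte at offset 0: 0xE8 = 11101000 → 3-byte char (#1). Advance 3.
Byte at offset 3: 0xE2 = 11100010 → 3-byte char (#2). Advance 3.
Byte at offset 6: 0xC7 = 11000111 → 2-byte char (#3). Advance 2.
Byte at offset 8: 0xF2 = 11110010 → 4-byte char (#4). Advance 4.
Byte at offset 12: 0xDE = 11011110 → 2-byte char (#5). Advance 2.
Byte at offset 14: 0xF2 = 11110010 → 4-byte char (#6). Advance 4.
Byte at offset 18: 0xF4 = 11110100 → 4-byte char (#7). Advance 4.
Byte at offset 22: 0xC5 = 11000101 → 2-byte char (#8). Advance 2.
Reached end at offset 24 after 8 code points.

8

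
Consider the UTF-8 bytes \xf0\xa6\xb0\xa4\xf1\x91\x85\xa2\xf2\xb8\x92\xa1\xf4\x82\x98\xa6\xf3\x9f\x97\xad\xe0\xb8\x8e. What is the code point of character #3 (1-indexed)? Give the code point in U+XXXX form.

U+B84A1

Offset 0: leading byte 0xF0 = 11110000 → 4-byte char #1 = F0 A6 B0 A4.
Offset 4: leading byte 0xF1 = 11110001 → 4-byte char #2 = F1 91 85 A2.
Offset 8: leading byte 0xF2 = 11110010 → 4-byte char #3 = F2 B8 92 A1.
Leading byte 0xF2 = 11110010 matches 11110xxx → 4-byte sequence.
Byte 1: 0xF2 = 11110010, payload 010 (3 bits).
Byte 2: 0xB8 = 10111000 (10xxxxxx ✓), payload 111000.
Byte 3: 0x92 = 10010010 (10xxxxxx ✓), payload 010010.
Byte 4: 0xA1 = 10100001 (10xxxxxx ✓), payload 100001.
Concatenate: 010111000010010100001 = 0xB84A1 (21 bits → U+B84A1).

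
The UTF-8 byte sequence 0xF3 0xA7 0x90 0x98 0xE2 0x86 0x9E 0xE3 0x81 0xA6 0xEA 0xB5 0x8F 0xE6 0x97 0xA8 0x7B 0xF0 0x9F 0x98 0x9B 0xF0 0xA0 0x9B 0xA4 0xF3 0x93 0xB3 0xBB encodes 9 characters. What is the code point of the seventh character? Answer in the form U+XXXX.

Offset 0: leading byte 0xF3 = 11110011 → 4-byte char #1 = F3 A7 90 98.
Offset 4: leading byte 0xE2 = 11100010 → 3-byte char #2 = E2 86 9E.
Offset 7: leading byte 0xE3 = 11100011 → 3-byte char #3 = E3 81 A6.
Offset 10: leading byte 0xEA = 11101010 → 3-byte char #4 = EA B5 8F.
Offset 13: leading byte 0xE6 = 11100110 → 3-byte char #5 = E6 97 A8.
Offset 16: leading byte 0x7B = 01111011 → 1-byte char #6 = 7B.
Offset 17: leading byte 0xF0 = 11110000 → 4-byte char #7 = F0 9F 98 9B.
Leading byte 0xF0 = 11110000 matches 11110xxx → 4-byte sequence.
Byte 1: 0xF0 = 11110000, payload 000 (3 bits).
Byte 2: 0x9F = 10011111 (10xxxxxx ✓), payload 011111.
Byte 3: 0x98 = 10011000 (10xxxxxx ✓), payload 011000.
Byte 4: 0x9B = 10011011 (10xxxxxx ✓), payload 011011.
Concatenate: 000011111011000011011 = 0x1F61B (21 bits → U+1F61B).

U+1F61B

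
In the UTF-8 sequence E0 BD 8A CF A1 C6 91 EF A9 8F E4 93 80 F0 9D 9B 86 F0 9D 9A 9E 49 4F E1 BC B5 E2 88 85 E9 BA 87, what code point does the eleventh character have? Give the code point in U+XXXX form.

U+2205

Offset 0: leading byte 0xE0 = 11100000 → 3-byte char #1 = E0 BD 8A.
Offset 3: leading byte 0xCF = 11001111 → 2-byte char #2 = CF A1.
Offset 5: leading byte 0xC6 = 11000110 → 2-byte char #3 = C6 91.
Offset 7: leading byte 0xEF = 11101111 → 3-byte char #4 = EF A9 8F.
Offset 10: leading byte 0xE4 = 11100100 → 3-byte char #5 = E4 93 80.
Offset 13: leading byte 0xF0 = 11110000 → 4-byte char #6 = F0 9D 9B 86.
Offset 17: leading byte 0xF0 = 11110000 → 4-byte char #7 = F0 9D 9A 9E.
Offset 21: leading byte 0x49 = 01001001 → 1-byte char #8 = 49.
Offset 22: leading byte 0x4F = 01001111 → 1-byte char #9 = 4F.
Offset 23: leading byte 0xE1 = 11100001 → 3-byte char #10 = E1 BC B5.
Offset 26: leading byte 0xE2 = 11100010 → 3-byte char #11 = E2 88 85.
Leading byte 0xE2 = 11100010 matches 1110xxxx → 3-byte sequence.
Byte 1: 0xE2 = 11100010, payload 0010 (4 bits).
Byte 2: 0x88 = 10001000 (10xxxxxx ✓), payload 001000.
Byte 3: 0x85 = 10000101 (10xxxxxx ✓), payload 000101.
Concatenate: 0010001000000101 = 0x2205 (16 bits → U+2205).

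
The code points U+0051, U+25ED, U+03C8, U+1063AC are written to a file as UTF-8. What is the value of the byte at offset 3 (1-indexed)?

1-indexed offset 3 is 0-indexed offset 2.
U+0051 → 1-byte form 51 at offsets 0–0.
U+25ED → 3-byte form E2 97 AD at offsets 1–3.
Offset 2 falls in char 2's range; it's byte 2 of E2 97 AD = 0x97.

0x97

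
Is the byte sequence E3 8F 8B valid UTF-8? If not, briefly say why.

Leading byte 0xE3 = 11100011 → 3-byte form.
Continuation bytes 0x8F=10001111, 0x8B=10001011 all match 10xxxxxx.
Decoded value 0x33CB is ≥ 0x800 (shortest form) and not a surrogate.

valid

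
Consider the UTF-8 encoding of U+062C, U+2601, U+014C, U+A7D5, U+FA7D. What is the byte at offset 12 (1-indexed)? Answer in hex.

1-indexed offset 12 is 0-indexed offset 11.
U+062C → 2-byte form D8 AC at offsets 0–1.
U+2601 → 3-byte form E2 98 81 at offsets 2–4.
U+014C → 2-byte form C5 8C at offsets 5–6.
U+A7D5 → 3-byte form EA 9F 95 at offsets 7–9.
U+FA7D → 3-byte form EF A9 BD at offsets 10–12.
Offset 11 falls in char 5's range; it's byte 2 of EF A9 BD = 0xA9.

0xA9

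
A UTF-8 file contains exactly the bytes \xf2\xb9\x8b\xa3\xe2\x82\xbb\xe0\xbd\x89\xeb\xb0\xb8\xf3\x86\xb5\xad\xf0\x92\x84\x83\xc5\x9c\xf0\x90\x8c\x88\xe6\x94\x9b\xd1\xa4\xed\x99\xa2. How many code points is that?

Byte at offset 0: 0xF2 = 11110010 → 4-byte char (#1). Advance 4.
Byte at offset 4: 0xE2 = 11100010 → 3-byte char (#2). Advance 3.
Byte at offset 7: 0xE0 = 11100000 → 3-byte char (#3). Advance 3.
Byte at offset 10: 0xEB = 11101011 → 3-byte char (#4). Advance 3.
Byte at offset 13: 0xF3 = 11110011 → 4-byte char (#5). Advance 4.
Byte at offset 17: 0xF0 = 11110000 → 4-byte char (#6). Advance 4.
Byte at offset 21: 0xC5 = 11000101 → 2-byte char (#7). Advance 2.
Byte at offset 23: 0xF0 = 11110000 → 4-byte char (#8). Advance 4.
Byte at offset 27: 0xE6 = 11100110 → 3-byte char (#9). Advance 3.
Byte at offset 30: 0xD1 = 11010001 → 2-byte char (#10). Advance 2.
Byte at offset 32: 0xED = 11101101 → 3-byte char (#11). Advance 3.
Reached end at offset 35 after 11 code points.

11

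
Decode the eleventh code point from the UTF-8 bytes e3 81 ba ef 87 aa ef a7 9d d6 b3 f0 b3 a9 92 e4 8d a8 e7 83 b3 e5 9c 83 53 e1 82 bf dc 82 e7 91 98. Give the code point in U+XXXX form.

Offset 0: leading byte 0xE3 = 11100011 → 3-byte char #1 = E3 81 BA.
Offset 3: leading byte 0xEF = 11101111 → 3-byte char #2 = EF 87 AA.
Offset 6: leading byte 0xEF = 11101111 → 3-byte char #3 = EF A7 9D.
Offset 9: leading byte 0xD6 = 11010110 → 2-byte char #4 = D6 B3.
Offset 11: leading byte 0xF0 = 11110000 → 4-byte char #5 = F0 B3 A9 92.
Offset 15: leading byte 0xE4 = 11100100 → 3-byte char #6 = E4 8D A8.
Offset 18: leading byte 0xE7 = 11100111 → 3-byte char #7 = E7 83 B3.
Offset 21: leading byte 0xE5 = 11100101 → 3-byte char #8 = E5 9C 83.
Offset 24: leading byte 0x53 = 01010011 → 1-byte char #9 = 53.
Offset 25: leading byte 0xE1 = 11100001 → 3-byte char #10 = E1 82 BF.
Offset 28: leading byte 0xDC = 11011100 → 2-byte char #11 = DC 82.
Leading byte 0xDC = 11011100 matches 110xxxxx → 2-byte sequence.
Byte 1: 0xDC = 11011100, payload 11100 (5 bits).
Byte 2: 0x82 = 10000010 (10xxxxxx ✓), payload 000010.
Concatenate: 11100000010 = 0x702 (11 bits → U+0702).

U+0702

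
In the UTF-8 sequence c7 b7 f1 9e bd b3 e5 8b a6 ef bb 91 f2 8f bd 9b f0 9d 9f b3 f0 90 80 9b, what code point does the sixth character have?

U+1D7F3

Offset 0: leading byte 0xC7 = 11000111 → 2-byte char #1 = C7 B7.
Offset 2: leading byte 0xF1 = 11110001 → 4-byte char #2 = F1 9E BD B3.
Offset 6: leading byte 0xE5 = 11100101 → 3-byte char #3 = E5 8B A6.
Offset 9: leading byte 0xEF = 11101111 → 3-byte char #4 = EF BB 91.
Offset 12: leading byte 0xF2 = 11110010 → 4-byte char #5 = F2 8F BD 9B.
Offset 16: leading byte 0xF0 = 11110000 → 4-byte char #6 = F0 9D 9F B3.
Leading byte 0xF0 = 11110000 matches 11110xxx → 4-byte sequence.
Byte 1: 0xF0 = 11110000, payload 000 (3 bits).
Byte 2: 0x9D = 10011101 (10xxxxxx ✓), payload 011101.
Byte 3: 0x9F = 10011111 (10xxxxxx ✓), payload 011111.
Byte 4: 0xB3 = 10110011 (10xxxxxx ✓), payload 110011.
Concatenate: 000011101011111110011 = 0x1D7F3 (21 bits → U+1D7F3).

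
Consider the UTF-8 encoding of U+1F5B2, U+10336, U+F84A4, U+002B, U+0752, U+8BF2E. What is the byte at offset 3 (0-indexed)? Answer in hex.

0xB2

U+1F5B2 → 4-byte form F0 9F 96 B2 at offsets 0–3.
Offset 3 falls in char 1's range; it's byte 4 of F0 9F 96 B2 = 0xB2.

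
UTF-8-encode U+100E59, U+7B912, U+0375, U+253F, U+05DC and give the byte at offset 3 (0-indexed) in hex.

U+100E59 → 4-byte form F4 80 B9 99 at offsets 0–3.
Offset 3 falls in char 1's range; it's byte 4 of F4 80 B9 99 = 0x99.

0x99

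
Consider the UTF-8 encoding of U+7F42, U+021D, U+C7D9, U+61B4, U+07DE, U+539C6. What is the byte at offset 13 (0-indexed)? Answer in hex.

0xF1

U+7F42 → 3-byte form E7 BD 82 at offsets 0–2.
U+021D → 2-byte form C8 9D at offsets 3–4.
U+C7D9 → 3-byte form EC 9F 99 at offsets 5–7.
U+61B4 → 3-byte form E6 86 B4 at offsets 8–10.
U+07DE → 2-byte form DF 9E at offsets 11–12.
U+539C6 → 4-byte form F1 93 A7 86 at offsets 13–16.
Offset 13 falls in char 6's range; it's byte 1 of F1 93 A7 86 = 0xF1.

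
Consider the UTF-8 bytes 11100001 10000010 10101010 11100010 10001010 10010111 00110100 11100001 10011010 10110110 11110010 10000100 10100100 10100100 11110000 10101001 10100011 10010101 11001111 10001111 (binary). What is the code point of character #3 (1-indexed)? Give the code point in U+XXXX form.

Offset 0: leading byte 0xE1 = 11100001 → 3-byte char #1 = E1 82 AA.
Offset 3: leading byte 0xE2 = 11100010 → 3-byte char #2 = E2 8A 97.
Offset 6: leading byte 0x34 = 00110100 → 1-byte char #3 = 34.
Leading byte 0x34 = 00110100 matches 0xxxxxxx → 1-byte sequence.
Byte 1: 0x34 = 00110100, payload 0110100 (7 bits).
Concatenate: 0110100 = 0x34 (7 bits → U+0034).

U+0034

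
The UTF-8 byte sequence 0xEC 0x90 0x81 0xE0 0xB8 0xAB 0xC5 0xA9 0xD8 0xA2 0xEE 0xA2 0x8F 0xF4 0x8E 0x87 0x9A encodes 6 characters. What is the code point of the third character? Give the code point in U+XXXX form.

Offset 0: leading byte 0xEC = 11101100 → 3-byte char #1 = EC 90 81.
Offset 3: leading byte 0xE0 = 11100000 → 3-byte char #2 = E0 B8 AB.
Offset 6: leading byte 0xC5 = 11000101 → 2-byte char #3 = C5 A9.
Leading byte 0xC5 = 11000101 matches 110xxxxx → 2-byte sequence.
Byte 1: 0xC5 = 11000101, payload 00101 (5 bits).
Byte 2: 0xA9 = 10101001 (10xxxxxx ✓), payload 101001.
Concatenate: 00101101001 = 0x169 (11 bits → U+0169).

U+0169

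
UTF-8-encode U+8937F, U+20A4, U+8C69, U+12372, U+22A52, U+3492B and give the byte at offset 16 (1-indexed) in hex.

0xA2

1-indexed offset 16 is 0-indexed offset 15.
U+8937F → 4-byte form F2 89 8D BF at offsets 0–3.
U+20A4 → 3-byte form E2 82 A4 at offsets 4–6.
U+8C69 → 3-byte form E8 B1 A9 at offsets 7–9.
U+12372 → 4-byte form F0 92 8D B2 at offsets 10–13.
U+22A52 → 4-byte form F0 A2 A9 92 at offsets 14–17.
Offset 15 falls in char 5's range; it's byte 2 of F0 A2 A9 92 = 0xA2.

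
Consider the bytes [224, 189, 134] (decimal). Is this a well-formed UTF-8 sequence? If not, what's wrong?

valid

Leading byte 0xE0 = 11100000 → 3-byte form.
Continuation bytes 0xBD=10111101, 0x86=10000110 all match 10xxxxxx.
Decoded value 0xF46 is ≥ 0x800 (shortest form) and not a surrogate.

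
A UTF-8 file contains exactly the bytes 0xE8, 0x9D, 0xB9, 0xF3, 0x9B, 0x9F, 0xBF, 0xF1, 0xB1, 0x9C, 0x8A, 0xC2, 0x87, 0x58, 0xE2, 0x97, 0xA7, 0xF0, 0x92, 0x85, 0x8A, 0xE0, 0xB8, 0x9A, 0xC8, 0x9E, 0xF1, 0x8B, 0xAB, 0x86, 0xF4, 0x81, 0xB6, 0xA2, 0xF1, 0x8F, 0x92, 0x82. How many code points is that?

Byte at offset 0: 0xE8 = 11101000 → 3-byte char (#1). Advance 3.
Byte at offset 3: 0xF3 = 11110011 → 4-byte char (#2). Advance 4.
Byte at offset 7: 0xF1 = 11110001 → 4-byte char (#3). Advance 4.
Byte at offset 11: 0xC2 = 11000010 → 2-byte char (#4). Advance 2.
Byte at offset 13: 0x58 = 01011000 → 1-byte char (#5). Advance 1.
Byte at offset 14: 0xE2 = 11100010 → 3-byte char (#6). Advance 3.
Byte at offset 17: 0xF0 = 11110000 → 4-byte char (#7). Advance 4.
Byte at offset 21: 0xE0 = 11100000 → 3-byte char (#8). Advance 3.
Byte at offset 24: 0xC8 = 11001000 → 2-byte char (#9). Advance 2.
Byte at offset 26: 0xF1 = 11110001 → 4-byte char (#10). Advance 4.
Byte at offset 30: 0xF4 = 11110100 → 4-byte char (#11). Advance 4.
Byte at offset 34: 0xF1 = 11110001 → 4-byte char (#12). Advance 4.
Reached end at offset 38 after 12 code points.

12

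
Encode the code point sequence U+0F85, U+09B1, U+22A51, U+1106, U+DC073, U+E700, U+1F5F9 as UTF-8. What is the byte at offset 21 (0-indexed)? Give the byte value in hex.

0x9F

U+0F85 → 3-byte form E0 BE 85 at offsets 0–2.
U+09B1 → 3-byte form E0 A6 B1 at offsets 3–5.
U+22A51 → 4-byte form F0 A2 A9 91 at offsets 6–9.
U+1106 → 3-byte form E1 84 86 at offsets 10–12.
U+DC073 → 4-byte form F3 9C 81 B3 at offsets 13–16.
U+E700 → 3-byte form EE 9C 80 at offsets 17–19.
U+1F5F9 → 4-byte form F0 9F 97 B9 at offsets 20–23.
Offset 21 falls in char 7's range; it's byte 2 of F0 9F 97 B9 = 0x9F.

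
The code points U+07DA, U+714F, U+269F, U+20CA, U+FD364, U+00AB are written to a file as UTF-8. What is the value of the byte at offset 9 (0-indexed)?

U+07DA → 2-byte form DF 9A at offsets 0–1.
U+714F → 3-byte form E7 85 8F at offsets 2–4.
U+269F → 3-byte form E2 9A 9F at offsets 5–7.
U+20CA → 3-byte form E2 83 8A at offsets 8–10.
Offset 9 falls in char 4's range; it's byte 2 of E2 83 8A = 0x83.

0x83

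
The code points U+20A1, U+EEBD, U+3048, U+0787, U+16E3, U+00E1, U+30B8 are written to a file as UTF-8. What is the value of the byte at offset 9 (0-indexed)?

U+20A1 → 3-byte form E2 82 A1 at offsets 0–2.
U+EEBD → 3-byte form EE BA BD at offsets 3–5.
U+3048 → 3-byte form E3 81 88 at offsets 6–8.
U+0787 → 2-byte form DE 87 at offsets 9–10.
Offset 9 falls in char 4's range; it's byte 1 of DE 87 = 0xDE.

0xDE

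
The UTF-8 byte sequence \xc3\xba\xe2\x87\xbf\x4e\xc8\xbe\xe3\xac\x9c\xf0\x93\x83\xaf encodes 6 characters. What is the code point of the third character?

Offset 0: leading byte 0xC3 = 11000011 → 2-byte char #1 = C3 BA.
Offset 2: leading byte 0xE2 = 11100010 → 3-byte char #2 = E2 87 BF.
Offset 5: leading byte 0x4E = 01001110 → 1-byte char #3 = 4E.
Leading byte 0x4E = 01001110 matches 0xxxxxxx → 1-byte sequence.
Byte 1: 0x4E = 01001110, payload 1001110 (7 bits).
Concatenate: 1001110 = 0x4E (7 bits → U+004E).

U+004E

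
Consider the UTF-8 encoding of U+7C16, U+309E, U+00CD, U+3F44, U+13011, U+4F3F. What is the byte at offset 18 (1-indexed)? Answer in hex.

1-indexed offset 18 is 0-indexed offset 17.
U+7C16 → 3-byte form E7 B0 96 at offsets 0–2.
U+309E → 3-byte form E3 82 9E at offsets 3–5.
U+00CD → 2-byte form C3 8D at offsets 6–7.
U+3F44 → 3-byte form E3 BD 84 at offsets 8–10.
U+13011 → 4-byte form F0 93 80 91 at offsets 11–14.
U+4F3F → 3-byte form E4 BC BF at offsets 15–17.
Offset 17 falls in char 6's range; it's byte 3 of E4 BC BF = 0xBF.

0xBF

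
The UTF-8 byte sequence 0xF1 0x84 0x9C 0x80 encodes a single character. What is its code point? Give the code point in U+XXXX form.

Leading byte 0xF1 = 11110001 matches 11110xxx → 4-byte sequence.
Byte 1: 0xF1 = 11110001, payload 001 (3 bits).
Byte 2: 0x84 = 10000100 (10xxxxxx ✓), payload 000100.
Byte 3: 0x9C = 10011100 (10xxxxxx ✓), payload 011100.
Byte 4: 0x80 = 10000000 (10xxxxxx ✓), payload 000000.
Concatenate: 001000100011100000000 = 0x44700 (21 bits → U+44700).

U+44700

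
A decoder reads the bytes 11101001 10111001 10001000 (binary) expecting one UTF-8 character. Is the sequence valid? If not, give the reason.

Leading byte 0xE9 = 11101001 → 3-byte form.
Continuation bytes 0xB9=10111001, 0x88=10001000 all match 10xxxxxx.
Decoded value 0x9E48 is ≥ 0x800 (shortest form) and not a surrogate.

valid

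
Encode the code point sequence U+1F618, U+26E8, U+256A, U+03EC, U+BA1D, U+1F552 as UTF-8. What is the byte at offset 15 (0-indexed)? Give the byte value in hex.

0xF0

U+1F618 → 4-byte form F0 9F 98 98 at offsets 0–3.
U+26E8 → 3-byte form E2 9B A8 at offsets 4–6.
U+256A → 3-byte form E2 95 AA at offsets 7–9.
U+03EC → 2-byte form CF AC at offsets 10–11.
U+BA1D → 3-byte form EB A8 9D at offsets 12–14.
U+1F552 → 4-byte form F0 9F 95 92 at offsets 15–18.
Offset 15 falls in char 6's range; it's byte 1 of F0 9F 95 92 = 0xF0.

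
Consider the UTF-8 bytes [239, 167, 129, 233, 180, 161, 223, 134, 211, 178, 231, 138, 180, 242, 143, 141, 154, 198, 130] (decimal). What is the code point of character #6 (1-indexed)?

U+8F35A

Offset 0: leading byte 0xEF = 11101111 → 3-byte char #1 = EF A7 81.
Offset 3: leading byte 0xE9 = 11101001 → 3-byte char #2 = E9 B4 A1.
Offset 6: leading byte 0xDF = 11011111 → 2-byte char #3 = DF 86.
Offset 8: leading byte 0xD3 = 11010011 → 2-byte char #4 = D3 B2.
Offset 10: leading byte 0xE7 = 11100111 → 3-byte char #5 = E7 8A B4.
Offset 13: leading byte 0xF2 = 11110010 → 4-byte char #6 = F2 8F 8D 9A.
Leading byte 0xF2 = 11110010 matches 11110xxx → 4-byte sequence.
Byte 1: 0xF2 = 11110010, payload 010 (3 bits).
Byte 2: 0x8F = 10001111 (10xxxxxx ✓), payload 001111.
Byte 3: 0x8D = 10001101 (10xxxxxx ✓), payload 001101.
Byte 4: 0x9A = 10011010 (10xxxxxx ✓), payload 011010.
Concatenate: 010001111001101011010 = 0x8F35A (21 bits → U+8F35A).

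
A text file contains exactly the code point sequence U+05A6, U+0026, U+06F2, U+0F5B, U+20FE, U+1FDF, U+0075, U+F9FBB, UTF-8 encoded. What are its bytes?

U+05A6: 2-byte form → D6 A6.
U+0026: 1-byte form → 26.
U+06F2: 2-byte form → DB B2.
U+0F5B: 3-byte form → E0 BD 9B.
U+20FE: 3-byte form → E2 83 BE.
U+1FDF: 3-byte form → E1 BF 9F.
U+0075: 1-byte form → 75.
U+F9FBB: 4-byte form → F3 B9 BE BB.
Concatenated (19 bytes): D6 A6 26 DB B2 E0 BD 9B E2 83 BE E1 BF 9F 75 F3 B9 BE BB.

D6 A6 26 DB B2 E0 BD 9B E2 83 BE E1 BF 9F 75 F3 B9 BE BB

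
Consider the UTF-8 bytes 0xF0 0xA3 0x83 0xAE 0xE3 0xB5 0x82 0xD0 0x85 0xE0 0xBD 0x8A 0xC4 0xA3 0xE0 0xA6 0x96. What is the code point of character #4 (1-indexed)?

Offset 0: leading byte 0xF0 = 11110000 → 4-byte char #1 = F0 A3 83 AE.
Offset 4: leading byte 0xE3 = 11100011 → 3-byte char #2 = E3 B5 82.
Offset 7: leading byte 0xD0 = 11010000 → 2-byte char #3 = D0 85.
Offset 9: leading byte 0xE0 = 11100000 → 3-byte char #4 = E0 BD 8A.
Leading byte 0xE0 = 11100000 matches 1110xxxx → 3-byte sequence.
Byte 1: 0xE0 = 11100000, payload 0000 (4 bits).
Byte 2: 0xBD = 10111101 (10xxxxxx ✓), payload 111101.
Byte 3: 0x8A = 10001010 (10xxxxxx ✓), payload 001010.
Concatenate: 0000111101001010 = 0xF4A (16 bits → U+0F4A).

U+0F4A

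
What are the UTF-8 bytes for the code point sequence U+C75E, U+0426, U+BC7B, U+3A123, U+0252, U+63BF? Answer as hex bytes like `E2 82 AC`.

EC 9D 9E D0 A6 EB B1 BB F0 BA 84 A3 C9 92 E6 8E BF

U+C75E: 3-byte form → EC 9D 9E.
U+0426: 2-byte form → D0 A6.
U+BC7B: 3-byte form → EB B1 BB.
U+3A123: 4-byte form → F0 BA 84 A3.
U+0252: 2-byte form → C9 92.
U+63BF: 3-byte form → E6 8E BF.
Concatenated (17 bytes): EC 9D 9E D0 A6 EB B1 BB F0 BA 84 A3 C9 92 E6 8E BF.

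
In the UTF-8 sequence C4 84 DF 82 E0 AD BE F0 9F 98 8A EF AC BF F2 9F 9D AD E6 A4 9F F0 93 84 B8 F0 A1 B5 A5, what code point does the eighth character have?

U+13138

Offset 0: leading byte 0xC4 = 11000100 → 2-byte char #1 = C4 84.
Offset 2: leading byte 0xDF = 11011111 → 2-byte char #2 = DF 82.
Offset 4: leading byte 0xE0 = 11100000 → 3-byte char #3 = E0 AD BE.
Offset 7: leading byte 0xF0 = 11110000 → 4-byte char #4 = F0 9F 98 8A.
Offset 11: leading byte 0xEF = 11101111 → 3-byte char #5 = EF AC BF.
Offset 14: leading byte 0xF2 = 11110010 → 4-byte char #6 = F2 9F 9D AD.
Offset 18: leading byte 0xE6 = 11100110 → 3-byte char #7 = E6 A4 9F.
Offset 21: leading byte 0xF0 = 11110000 → 4-byte char #8 = F0 93 84 B8.
Leading byte 0xF0 = 11110000 matches 11110xxx → 4-byte sequence.
Byte 1: 0xF0 = 11110000, payload 000 (3 bits).
Byte 2: 0x93 = 10010011 (10xxxxxx ✓), payload 010011.
Byte 3: 0x84 = 10000100 (10xxxxxx ✓), payload 000100.
Byte 4: 0xB8 = 10111000 (10xxxxxx ✓), payload 111000.
Concatenate: 000010011000100111000 = 0x13138 (21 bits → U+13138).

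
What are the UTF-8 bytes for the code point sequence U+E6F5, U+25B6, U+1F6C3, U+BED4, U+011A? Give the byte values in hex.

U+E6F5: 3-byte form → EE 9B B5.
U+25B6: 3-byte form → E2 96 B6.
U+1F6C3: 4-byte form → F0 9F 9B 83.
U+BED4: 3-byte form → EB BB 94.
U+011A: 2-byte form → C4 9A.
Concatenated (15 bytes): EE 9B B5 E2 96 B6 F0 9F 9B 83 EB BB 94 C4 9A.

EE 9B B5 E2 96 B6 F0 9F 9B 83 EB BB 94 C4 9A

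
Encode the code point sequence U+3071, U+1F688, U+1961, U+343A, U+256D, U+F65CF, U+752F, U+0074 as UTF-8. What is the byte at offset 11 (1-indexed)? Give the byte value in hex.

1-indexed offset 11 is 0-indexed offset 10.
U+3071 → 3-byte form E3 81 B1 at offsets 0–2.
U+1F688 → 4-byte form F0 9F 9A 88 at offsets 3–6.
U+1961 → 3-byte form E1 A5 A1 at offsets 7–9.
U+343A → 3-byte form E3 90 BA at offsets 10–12.
Offset 10 falls in char 4's range; it's byte 1 of E3 90 BA = 0xE3.

0xE3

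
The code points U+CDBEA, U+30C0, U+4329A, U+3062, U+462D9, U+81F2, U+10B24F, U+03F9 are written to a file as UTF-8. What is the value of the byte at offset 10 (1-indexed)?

0x8A

1-indexed offset 10 is 0-indexed offset 9.
U+CDBEA → 4-byte form F3 8D AF AA at offsets 0–3.
U+30C0 → 3-byte form E3 83 80 at offsets 4–6.
U+4329A → 4-byte form F1 83 8A 9A at offsets 7–10.
Offset 9 falls in char 3's range; it's byte 3 of F1 83 8A 9A = 0x8A.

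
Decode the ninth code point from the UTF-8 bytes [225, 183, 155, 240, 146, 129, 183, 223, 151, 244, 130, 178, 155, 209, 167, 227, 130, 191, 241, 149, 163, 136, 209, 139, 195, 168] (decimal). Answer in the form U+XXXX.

Offset 0: leading byte 0xE1 = 11100001 → 3-byte char #1 = E1 B7 9B.
Offset 3: leading byte 0xF0 = 11110000 → 4-byte char #2 = F0 92 81 B7.
Offset 7: leading byte 0xDF = 11011111 → 2-byte char #3 = DF 97.
Offset 9: leading byte 0xF4 = 11110100 → 4-byte char #4 = F4 82 B2 9B.
Offset 13: leading byte 0xD1 = 11010001 → 2-byte char #5 = D1 A7.
Offset 15: leading byte 0xE3 = 11100011 → 3-byte char #6 = E3 82 BF.
Offset 18: leading byte 0xF1 = 11110001 → 4-byte char #7 = F1 95 A3 88.
Offset 22: leading byte 0xD1 = 11010001 → 2-byte char #8 = D1 8B.
Offset 24: leading byte 0xC3 = 11000011 → 2-byte char #9 = C3 A8.
Leading byte 0xC3 = 11000011 matches 110xxxxx → 2-byte sequence.
Byte 1: 0xC3 = 11000011, payload 00011 (5 bits).
Byte 2: 0xA8 = 10101000 (10xxxxxx ✓), payload 101000.
Concatenate: 00011101000 = 0xE8 (11 bits → U+00E8).

U+00E8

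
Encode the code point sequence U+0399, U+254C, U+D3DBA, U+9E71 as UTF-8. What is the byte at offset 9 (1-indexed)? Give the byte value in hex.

1-indexed offset 9 is 0-indexed offset 8.
U+0399 → 2-byte form CE 99 at offsets 0–1.
U+254C → 3-byte form E2 95 8C at offsets 2–4.
U+D3DBA → 4-byte form F3 93 B6 BA at offsets 5–8.
Offset 8 falls in char 3's range; it's byte 4 of F3 93 B6 BA = 0xBA.

0xBA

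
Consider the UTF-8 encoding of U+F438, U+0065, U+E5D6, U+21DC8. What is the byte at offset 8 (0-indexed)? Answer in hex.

U+F438 → 3-byte form EF 90 B8 at offsets 0–2.
U+0065 → 1-byte form 65 at offsets 3–3.
U+E5D6 → 3-byte form EE 97 96 at offsets 4–6.
U+21DC8 → 4-byte form F0 A1 B7 88 at offsets 7–10.
Offset 8 falls in char 4's range; it's byte 2 of F0 A1 B7 88 = 0xA1.

0xA1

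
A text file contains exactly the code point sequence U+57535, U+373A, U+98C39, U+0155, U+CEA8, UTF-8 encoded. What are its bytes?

F1 97 94 B5 E3 9C BA F2 98 B0 B9 C5 95 EC BA A8

U+57535: 4-byte form → F1 97 94 B5.
U+373A: 3-byte form → E3 9C BA.
U+98C39: 4-byte form → F2 98 B0 B9.
U+0155: 2-byte form → C5 95.
U+CEA8: 3-byte form → EC BA A8.
Concatenated (16 bytes): F1 97 94 B5 E3 9C BA F2 98 B0 B9 C5 95 EC BA A8.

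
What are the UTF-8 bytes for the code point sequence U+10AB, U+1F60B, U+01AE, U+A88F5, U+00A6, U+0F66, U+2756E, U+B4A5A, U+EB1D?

U+10AB: 3-byte form → E1 82 AB.
U+1F60B: 4-byte form → F0 9F 98 8B.
U+01AE: 2-byte form → C6 AE.
U+A88F5: 4-byte form → F2 A8 A3 B5.
U+00A6: 2-byte form → C2 A6.
U+0F66: 3-byte form → E0 BD A6.
U+2756E: 4-byte form → F0 A7 95 AE.
U+B4A5A: 4-byte form → F2 B4 A9 9A.
U+EB1D: 3-byte form → EE AC 9D.
Concatenated (29 bytes): E1 82 AB F0 9F 98 8B C6 AE F2 A8 A3 B5 C2 A6 E0 BD A6 F0 A7 95 AE F2 B4 A9 9A EE AC 9D.

E1 82 AB F0 9F 98 8B C6 AE F2 A8 A3 B5 C2 A6 E0 BD A6 F0 A7 95 AE F2 B4 A9 9A EE AC 9D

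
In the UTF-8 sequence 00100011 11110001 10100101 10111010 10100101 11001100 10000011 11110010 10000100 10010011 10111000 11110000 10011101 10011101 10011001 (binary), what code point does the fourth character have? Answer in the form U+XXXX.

Offset 0: leading byte 0x23 = 00100011 → 1-byte char #1 = 23.
Offset 1: leading byte 0xF1 = 11110001 → 4-byte char #2 = F1 A5 BA A5.
Offset 5: leading byte 0xCC = 11001100 → 2-byte char #3 = CC 83.
Offset 7: leading byte 0xF2 = 11110010 → 4-byte char #4 = F2 84 93 B8.
Leading byte 0xF2 = 11110010 matches 11110xxx → 4-byte sequence.
Byte 1: 0xF2 = 11110010, payload 010 (3 bits).
Byte 2: 0x84 = 10000100 (10xxxxxx ✓), payload 000100.
Byte 3: 0x93 = 10010011 (10xxxxxx ✓), payload 010011.
Byte 4: 0xB8 = 10111000 (10xxxxxx ✓), payload 111000.
Concatenate: 010000100010011111000 = 0x844F8 (21 bits → U+844F8).

U+844F8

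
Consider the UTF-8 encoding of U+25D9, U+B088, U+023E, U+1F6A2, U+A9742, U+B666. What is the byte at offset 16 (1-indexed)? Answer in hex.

1-indexed offset 16 is 0-indexed offset 15.
U+25D9 → 3-byte form E2 97 99 at offsets 0–2.
U+B088 → 3-byte form EB 82 88 at offsets 3–5.
U+023E → 2-byte form C8 BE at offsets 6–7.
U+1F6A2 → 4-byte form F0 9F 9A A2 at offsets 8–11.
U+A9742 → 4-byte form F2 A9 9D 82 at offsets 12–15.
Offset 15 falls in char 5's range; it's byte 4 of F2 A9 9D 82 = 0x82.

0x82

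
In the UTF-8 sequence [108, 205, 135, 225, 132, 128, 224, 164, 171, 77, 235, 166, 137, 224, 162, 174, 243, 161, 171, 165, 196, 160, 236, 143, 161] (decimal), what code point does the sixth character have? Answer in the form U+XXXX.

U+B989

Offset 0: leading byte 0x6C = 01101100 → 1-byte char #1 = 6C.
Offset 1: leading byte 0xCD = 11001101 → 2-byte char #2 = CD 87.
Offset 3: leading byte 0xE1 = 11100001 → 3-byte char #3 = E1 84 80.
Offset 6: leading byte 0xE0 = 11100000 → 3-byte char #4 = E0 A4 AB.
Offset 9: leading byte 0x4D = 01001101 → 1-byte char #5 = 4D.
Offset 10: leading byte 0xEB = 11101011 → 3-byte char #6 = EB A6 89.
Leading byte 0xEB = 11101011 matches 1110xxxx → 3-byte sequence.
Byte 1: 0xEB = 11101011, payload 1011 (4 bits).
Byte 2: 0xA6 = 10100110 (10xxxxxx ✓), payload 100110.
Byte 3: 0x89 = 10001001 (10xxxxxx ✓), payload 001001.
Concatenate: 1011100110001001 = 0xB989 (16 bits → U+B989).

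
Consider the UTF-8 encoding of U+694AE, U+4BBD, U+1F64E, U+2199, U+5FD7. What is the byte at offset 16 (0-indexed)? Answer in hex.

U+694AE → 4-byte form F1 A9 92 AE at offsets 0–3.
U+4BBD → 3-byte form E4 AE BD at offsets 4–6.
U+1F64E → 4-byte form F0 9F 99 8E at offsets 7–10.
U+2199 → 3-byte form E2 86 99 at offsets 11–13.
U+5FD7 → 3-byte form E5 BF 97 at offsets 14–16.
Offset 16 falls in char 5's range; it's byte 3 of E5 BF 97 = 0x97.

0x97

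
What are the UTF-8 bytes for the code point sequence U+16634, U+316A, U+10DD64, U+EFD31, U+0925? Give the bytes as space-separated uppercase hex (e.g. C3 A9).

F0 96 98 B4 E3 85 AA F4 8D B5 A4 F3 AF B4 B1 E0 A4 A5

U+16634: 4-byte form → F0 96 98 B4.
U+316A: 3-byte form → E3 85 AA.
U+10DD64: 4-byte form → F4 8D B5 A4.
U+EFD31: 4-byte form → F3 AF B4 B1.
U+0925: 3-byte form → E0 A4 A5.
Concatenated (18 bytes): F0 96 98 B4 E3 85 AA F4 8D B5 A4 F3 AF B4 B1 E0 A4 A5.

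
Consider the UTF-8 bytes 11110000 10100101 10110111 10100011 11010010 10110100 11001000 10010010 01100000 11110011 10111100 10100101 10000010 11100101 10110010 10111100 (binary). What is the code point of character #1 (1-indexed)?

Offset 0: leading byte 0xF0 = 11110000 → 4-byte char #1 = F0 A5 B7 A3.
Leading byte 0xF0 = 11110000 matches 11110xxx → 4-byte sequence.
Byte 1: 0xF0 = 11110000, payload 000 (3 bits).
Byte 2: 0xA5 = 10100101 (10xxxxxx ✓), payload 100101.
Byte 3: 0xB7 = 10110111 (10xxxxxx ✓), payload 110111.
Byte 4: 0xA3 = 10100011 (10xxxxxx ✓), payload 100011.
Concatenate: 000100101110111100011 = 0x25DE3 (21 bits → U+25DE3).

U+25DE3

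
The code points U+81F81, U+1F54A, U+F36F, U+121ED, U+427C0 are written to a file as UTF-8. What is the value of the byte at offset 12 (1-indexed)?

1-indexed offset 12 is 0-indexed offset 11.
U+81F81 → 4-byte form F2 81 BE 81 at offsets 0–3.
U+1F54A → 4-byte form F0 9F 95 8A at offsets 4–7.
U+F36F → 3-byte form EF 8D AF at offsets 8–10.
U+121ED → 4-byte form F0 92 87 AD at offsets 11–14.
Offset 11 falls in char 4's range; it's byte 1 of F0 92 87 AD = 0xF0.

0xF0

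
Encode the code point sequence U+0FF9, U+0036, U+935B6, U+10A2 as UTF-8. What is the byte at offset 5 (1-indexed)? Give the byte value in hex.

1-indexed offset 5 is 0-indexed offset 4.
U+0FF9 → 3-byte form E0 BF B9 at offsets 0–2.
U+0036 → 1-byte form 36 at offsets 3–3.
U+935B6 → 4-byte form F2 93 96 B6 at offsets 4–7.
Offset 4 falls in char 3's range; it's byte 1 of F2 93 96 B6 = 0xF2.

0xF2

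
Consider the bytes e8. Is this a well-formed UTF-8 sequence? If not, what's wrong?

invalid (sequence truncated)

Leading byte 0xE8 = 11101000 → 3-byte form, but only 1 byte is present.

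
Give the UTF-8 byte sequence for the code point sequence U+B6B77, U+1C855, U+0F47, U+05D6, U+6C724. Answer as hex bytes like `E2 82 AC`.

U+B6B77: 4-byte form → F2 B6 AD B7.
U+1C855: 4-byte form → F0 9C A1 95.
U+0F47: 3-byte form → E0 BD 87.
U+05D6: 2-byte form → D7 96.
U+6C724: 4-byte form → F1 AC 9C A4.
Concatenated (17 bytes): F2 B6 AD B7 F0 9C A1 95 E0 BD 87 D7 96 F1 AC 9C A4.

F2 B6 AD B7 F0 9C A1 95 E0 BD 87 D7 96 F1 AC 9C A4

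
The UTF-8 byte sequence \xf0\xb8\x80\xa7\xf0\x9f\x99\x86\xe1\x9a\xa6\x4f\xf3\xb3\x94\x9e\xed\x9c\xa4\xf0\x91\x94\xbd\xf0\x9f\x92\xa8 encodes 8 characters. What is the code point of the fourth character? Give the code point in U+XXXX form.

U+004F

Offset 0: leading byte 0xF0 = 11110000 → 4-byte char #1 = F0 B8 80 A7.
Offset 4: leading byte 0xF0 = 11110000 → 4-byte char #2 = F0 9F 99 86.
Offset 8: leading byte 0xE1 = 11100001 → 3-byte char #3 = E1 9A A6.
Offset 11: leading byte 0x4F = 01001111 → 1-byte char #4 = 4F.
Leading byte 0x4F = 01001111 matches 0xxxxxxx → 1-byte sequence.
Byte 1: 0x4F = 01001111, payload 1001111 (7 bits).
Concatenate: 1001111 = 0x4F (7 bits → U+004F).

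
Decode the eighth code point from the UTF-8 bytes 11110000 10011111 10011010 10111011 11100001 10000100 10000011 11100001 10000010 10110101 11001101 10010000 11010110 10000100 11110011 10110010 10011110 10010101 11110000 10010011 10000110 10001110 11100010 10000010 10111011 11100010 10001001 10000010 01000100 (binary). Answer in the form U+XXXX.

Offset 0: leading byte 0xF0 = 11110000 → 4-byte char #1 = F0 9F 9A BB.
Offset 4: leading byte 0xE1 = 11100001 → 3-byte char #2 = E1 84 83.
Offset 7: leading byte 0xE1 = 11100001 → 3-byte char #3 = E1 82 B5.
Offset 10: leading byte 0xCD = 11001101 → 2-byte char #4 = CD 90.
Offset 12: leading byte 0xD6 = 11010110 → 2-byte char #5 = D6 84.
Offset 14: leading byte 0xF3 = 11110011 → 4-byte char #6 = F3 B2 9E 95.
Offset 18: leading byte 0xF0 = 11110000 → 4-byte char #7 = F0 93 86 8E.
Offset 22: leading byte 0xE2 = 11100010 → 3-byte char #8 = E2 82 BB.
Leading byte 0xE2 = 11100010 matches 1110xxxx → 3-byte sequence.
Byte 1: 0xE2 = 11100010, payload 0010 (4 bits).
Byte 2: 0x82 = 10000010 (10xxxxxx ✓), payload 000010.
Byte 3: 0xBB = 10111011 (10xxxxxx ✓), payload 111011.
Concatenate: 0010000010111011 = 0x20BB (16 bits → U+20BB).

U+20BB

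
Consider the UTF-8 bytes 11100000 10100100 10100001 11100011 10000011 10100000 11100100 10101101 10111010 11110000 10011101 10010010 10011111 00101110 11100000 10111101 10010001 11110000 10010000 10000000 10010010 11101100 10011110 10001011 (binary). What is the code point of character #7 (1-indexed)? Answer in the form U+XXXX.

U+10012

Offset 0: leading byte 0xE0 = 11100000 → 3-byte char #1 = E0 A4 A1.
Offset 3: leading byte 0xE3 = 11100011 → 3-byte char #2 = E3 83 A0.
Offset 6: leading byte 0xE4 = 11100100 → 3-byte char #3 = E4 AD BA.
Offset 9: leading byte 0xF0 = 11110000 → 4-byte char #4 = F0 9D 92 9F.
Offset 13: leading byte 0x2E = 00101110 → 1-byte char #5 = 2E.
Offset 14: leading byte 0xE0 = 11100000 → 3-byte char #6 = E0 BD 91.
Offset 17: leading byte 0xF0 = 11110000 → 4-byte char #7 = F0 90 80 92.
Leading byte 0xF0 = 11110000 matches 11110xxx → 4-byte sequence.
Byte 1: 0xF0 = 11110000, payload 000 (3 bits).
Byte 2: 0x90 = 10010000 (10xxxxxx ✓), payload 010000.
Byte 3: 0x80 = 10000000 (10xxxxxx ✓), payload 000000.
Byte 4: 0x92 = 10010010 (10xxxxxx ✓), payload 010010.
Concatenate: 000010000000000010010 = 0x10012 (21 bits → U+10012).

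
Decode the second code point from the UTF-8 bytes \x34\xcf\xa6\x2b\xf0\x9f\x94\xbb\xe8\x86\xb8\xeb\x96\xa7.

U+03E6

Offset 0: leading byte 0x34 = 00110100 → 1-byte char #1 = 34.
Offset 1: leading byte 0xCF = 11001111 → 2-byte char #2 = CF A6.
Leading byte 0xCF = 11001111 matches 110xxxxx → 2-byte sequence.
Byte 1: 0xCF = 11001111, payload 01111 (5 bits).
Byte 2: 0xA6 = 10100110 (10xxxxxx ✓), payload 100110.
Concatenate: 01111100110 = 0x3E6 (11 bits → U+03E6).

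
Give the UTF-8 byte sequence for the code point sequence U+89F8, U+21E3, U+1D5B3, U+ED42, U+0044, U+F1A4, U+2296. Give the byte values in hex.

U+89F8: 3-byte form → E8 A7 B8.
U+21E3: 3-byte form → E2 87 A3.
U+1D5B3: 4-byte form → F0 9D 96 B3.
U+ED42: 3-byte form → EE B5 82.
U+0044: 1-byte form → 44.
U+F1A4: 3-byte form → EF 86 A4.
U+2296: 3-byte form → E2 8A 96.
Concatenated (20 bytes): E8 A7 B8 E2 87 A3 F0 9D 96 B3 EE B5 82 44 EF 86 A4 E2 8A 96.

E8 A7 B8 E2 87 A3 F0 9D 96 B3 EE B5 82 44 EF 86 A4 E2 8A 96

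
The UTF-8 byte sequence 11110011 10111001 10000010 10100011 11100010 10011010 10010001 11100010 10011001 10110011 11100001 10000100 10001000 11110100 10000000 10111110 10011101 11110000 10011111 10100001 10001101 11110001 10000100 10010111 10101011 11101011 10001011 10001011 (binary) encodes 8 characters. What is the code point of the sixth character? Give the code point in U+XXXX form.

Offset 0: leading byte 0xF3 = 11110011 → 4-byte char #1 = F3 B9 82 A3.
Offset 4: leading byte 0xE2 = 11100010 → 3-byte char #2 = E2 9A 91.
Offset 7: leading byte 0xE2 = 11100010 → 3-byte char #3 = E2 99 B3.
Offset 10: leading byte 0xE1 = 11100001 → 3-byte char #4 = E1 84 88.
Offset 13: leading byte 0xF4 = 11110100 → 4-byte char #5 = F4 80 BE 9D.
Offset 17: leading byte 0xF0 = 11110000 → 4-byte char #6 = F0 9F A1 8D.
Leading byte 0xF0 = 11110000 matches 11110xxx → 4-byte sequence.
Byte 1: 0xF0 = 11110000, payload 000 (3 bits).
Byte 2: 0x9F = 10011111 (10xxxxxx ✓), payload 011111.
Byte 3: 0xA1 = 10100001 (10xxxxxx ✓), payload 100001.
Byte 4: 0x8D = 10001101 (10xxxxxx ✓), payload 001101.
Concatenate: 000011111100001001101 = 0x1F84D (21 bits → U+1F84D).

U+1F84D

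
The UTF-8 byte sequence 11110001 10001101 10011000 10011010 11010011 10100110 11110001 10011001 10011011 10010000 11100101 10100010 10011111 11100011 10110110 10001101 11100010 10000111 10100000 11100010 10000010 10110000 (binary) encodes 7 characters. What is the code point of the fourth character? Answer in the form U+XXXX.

Offset 0: leading byte 0xF1 = 11110001 → 4-byte char #1 = F1 8D 98 9A.
Offset 4: leading byte 0xD3 = 11010011 → 2-byte char #2 = D3 A6.
Offset 6: leading byte 0xF1 = 11110001 → 4-byte char #3 = F1 99 9B 90.
Offset 10: leading byte 0xE5 = 11100101 → 3-byte char #4 = E5 A2 9F.
Leading byte 0xE5 = 11100101 matches 1110xxxx → 3-byte sequence.
Byte 1: 0xE5 = 11100101, payload 0101 (4 bits).
Byte 2: 0xA2 = 10100010 (10xxxxxx ✓), payload 100010.
Byte 3: 0x9F = 10011111 (10xxxxxx ✓), payload 011111.
Concatenate: 0101100010011111 = 0x589F (16 bits → U+589F).

U+589F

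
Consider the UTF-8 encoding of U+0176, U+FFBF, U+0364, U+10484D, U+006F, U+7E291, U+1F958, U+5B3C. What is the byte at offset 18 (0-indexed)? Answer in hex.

U+0176 → 2-byte form C5 B6 at offsets 0–1.
U+FFBF → 3-byte form EF BE BF at offsets 2–4.
U+0364 → 2-byte form CD A4 at offsets 5–6.
U+10484D → 4-byte form F4 84 A1 8D at offsets 7–10.
U+006F → 1-byte form 6F at offsets 11–11.
U+7E291 → 4-byte form F1 BE 8A 91 at offsets 12–15.
U+1F958 → 4-byte form F0 9F A5 98 at offsets 16–19.
Offset 18 falls in char 7's range; it's byte 3 of F0 9F A5 98 = 0xA5.

0xA5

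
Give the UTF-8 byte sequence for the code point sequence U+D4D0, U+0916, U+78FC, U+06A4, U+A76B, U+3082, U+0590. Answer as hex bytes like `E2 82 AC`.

U+D4D0: 3-byte form → ED 93 90.
U+0916: 3-byte form → E0 A4 96.
U+78FC: 3-byte form → E7 A3 BC.
U+06A4: 2-byte form → DA A4.
U+A76B: 3-byte form → EA 9D AB.
U+3082: 3-byte form → E3 82 82.
U+0590: 2-byte form → D6 90.
Concatenated (19 bytes): ED 93 90 E0 A4 96 E7 A3 BC DA A4 EA 9D AB E3 82 82 D6 90.

ED 93 90 E0 A4 96 E7 A3 BC DA A4 EA 9D AB E3 82 82 D6 90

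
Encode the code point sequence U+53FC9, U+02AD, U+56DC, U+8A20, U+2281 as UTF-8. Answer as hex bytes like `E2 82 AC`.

U+53FC9: 4-byte form → F1 93 BF 89.
U+02AD: 2-byte form → CA AD.
U+56DC: 3-byte form → E5 9B 9C.
U+8A20: 3-byte form → E8 A8 A0.
U+2281: 3-byte form → E2 8A 81.
Concatenated (15 bytes): F1 93 BF 89 CA AD E5 9B 9C E8 A8 A0 E2 8A 81.

F1 93 BF 89 CA AD E5 9B 9C E8 A8 A0 E2 8A 81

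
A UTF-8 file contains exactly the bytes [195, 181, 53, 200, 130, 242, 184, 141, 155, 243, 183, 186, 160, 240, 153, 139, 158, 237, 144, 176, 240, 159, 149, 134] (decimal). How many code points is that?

8

Byte at offset 0: 0xC3 = 11000011 → 2-byte char (#1). Advance 2.
Byte at offset 2: 0x35 = 00110101 → 1-byte char (#2). Advance 1.
Byte at offset 3: 0xC8 = 11001000 → 2-byte char (#3). Advance 2.
Byte at offset 5: 0xF2 = 11110010 → 4-byte char (#4). Advance 4.
Byte at offset 9: 0xF3 = 11110011 → 4-byte char (#5). Advance 4.
Byte at offset 13: 0xF0 = 11110000 → 4-byte char (#6). Advance 4.
Byte at offset 17: 0xED = 11101101 → 3-byte char (#7). Advance 3.
Byte at offset 20: 0xF0 = 11110000 → 4-byte char (#8). Advance 4.
Reached end at offset 24 after 8 code points.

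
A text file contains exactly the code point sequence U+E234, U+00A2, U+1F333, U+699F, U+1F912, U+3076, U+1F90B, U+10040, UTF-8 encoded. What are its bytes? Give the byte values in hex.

U+E234: 3-byte form → EE 88 B4.
U+00A2: 2-byte form → C2 A2.
U+1F333: 4-byte form → F0 9F 8C B3.
U+699F: 3-byte form → E6 A6 9F.
U+1F912: 4-byte form → F0 9F A4 92.
U+3076: 3-byte form → E3 81 B6.
U+1F90B: 4-byte form → F0 9F A4 8B.
U+10040: 4-byte form → F0 90 81 80.
Concatenated (27 bytes): EE 88 B4 C2 A2 F0 9F 8C B3 E6 A6 9F F0 9F A4 92 E3 81 B6 F0 9F A4 8B F0 90 81 80.

EE 88 B4 C2 A2 F0 9F 8C B3 E6 A6 9F F0 9F A4 92 E3 81 B6 F0 9F A4 8B F0 90 81 80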